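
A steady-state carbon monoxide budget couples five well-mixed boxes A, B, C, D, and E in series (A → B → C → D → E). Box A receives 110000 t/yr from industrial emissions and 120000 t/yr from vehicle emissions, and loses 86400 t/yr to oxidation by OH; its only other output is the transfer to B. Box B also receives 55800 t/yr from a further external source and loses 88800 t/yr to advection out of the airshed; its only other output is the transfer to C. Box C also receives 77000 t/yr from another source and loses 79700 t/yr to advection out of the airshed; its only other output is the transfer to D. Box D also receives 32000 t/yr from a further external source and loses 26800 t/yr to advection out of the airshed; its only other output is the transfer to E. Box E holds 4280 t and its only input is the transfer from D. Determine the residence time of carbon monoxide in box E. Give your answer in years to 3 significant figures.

0.0378 yr

Box A: F(A→B) = (110000 + 120000) − 86400 = 143600 t/yr.
Box B: F(B→C) = (143600 + 55800) − 88800 = 110600 t/yr.
Box C: F(C→D) = (110600 + 77000) − 79700 = 107900 t/yr.
Box D: F(D→E) = (107900 + 32000) − 26800 = 113100 t/yr.
Box E throughput = its input = 113100 t/yr; τ = 4280 / 113100 = 0.03784 yr.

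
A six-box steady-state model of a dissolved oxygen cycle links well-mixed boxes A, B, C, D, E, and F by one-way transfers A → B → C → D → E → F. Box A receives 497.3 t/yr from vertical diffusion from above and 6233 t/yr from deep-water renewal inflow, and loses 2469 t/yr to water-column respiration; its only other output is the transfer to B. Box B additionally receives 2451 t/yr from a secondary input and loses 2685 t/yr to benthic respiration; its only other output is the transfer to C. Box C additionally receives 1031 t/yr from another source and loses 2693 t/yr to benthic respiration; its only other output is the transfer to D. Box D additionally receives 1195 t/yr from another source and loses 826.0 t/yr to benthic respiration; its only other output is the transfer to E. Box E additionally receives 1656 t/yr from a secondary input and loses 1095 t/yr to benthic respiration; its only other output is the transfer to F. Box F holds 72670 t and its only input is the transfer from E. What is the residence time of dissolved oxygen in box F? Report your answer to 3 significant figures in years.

Box A: F(A→B) = (497.3 + 6233) − 2469 = 4261.3 t/yr.
Box B: F(B→C) = (4261.3 + 2451) − 2685 = 4027.3 t/yr.
Box C: F(C→D) = (4027.3 + 1031) − 2693 = 2365.3 t/yr.
Box D: F(D→E) = (2365.3 + 1195) − 826.0 = 2734.3 t/yr.
Box E: F(E→F) = (2734.3 + 1656) − 1095 = 3295.3 t/yr.
Box F throughput = its input = 3295.3 t/yr; τ = 72670 / 3295.3 = 22.05 yr.

22.1 yr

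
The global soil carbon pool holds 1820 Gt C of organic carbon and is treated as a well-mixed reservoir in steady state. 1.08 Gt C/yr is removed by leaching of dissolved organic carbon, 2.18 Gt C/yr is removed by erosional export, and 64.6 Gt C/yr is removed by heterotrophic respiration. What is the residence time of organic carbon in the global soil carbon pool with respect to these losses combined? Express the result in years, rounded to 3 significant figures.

26.8 yr

Total removal = 1.080 + 2.180 + 64.60 = 67.860 Gt C/yr.
τ = M / ΣF_out = 1820 / 67.860 = 26.82 yr.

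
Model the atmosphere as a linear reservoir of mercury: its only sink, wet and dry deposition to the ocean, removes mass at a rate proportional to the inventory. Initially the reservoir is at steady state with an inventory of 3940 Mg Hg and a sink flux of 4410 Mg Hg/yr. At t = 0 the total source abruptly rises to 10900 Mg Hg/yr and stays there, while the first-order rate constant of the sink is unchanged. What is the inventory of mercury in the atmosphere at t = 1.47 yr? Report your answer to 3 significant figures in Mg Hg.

The sink rate constant is k = F₀/M₀ = 4410/3940 = 1.119 yr⁻¹.
Solving dM/dt = F₁ − kM with M(0) = M₀ gives M(t) = F₁/k + (M₀ − F₁/k)·e^(−kt).
F₁/k = 10900/1.119 = 9738.3 Mg Hg; kt = 1.119 × 1.47 = 1.645, e^(−kt) = 0.1929.
M(1.47) = 9738.3 + (3940 − 9738.3) × 0.1929 = 9738.3 − 1119 = 8619.6 Mg Hg.

8620 Mg Hg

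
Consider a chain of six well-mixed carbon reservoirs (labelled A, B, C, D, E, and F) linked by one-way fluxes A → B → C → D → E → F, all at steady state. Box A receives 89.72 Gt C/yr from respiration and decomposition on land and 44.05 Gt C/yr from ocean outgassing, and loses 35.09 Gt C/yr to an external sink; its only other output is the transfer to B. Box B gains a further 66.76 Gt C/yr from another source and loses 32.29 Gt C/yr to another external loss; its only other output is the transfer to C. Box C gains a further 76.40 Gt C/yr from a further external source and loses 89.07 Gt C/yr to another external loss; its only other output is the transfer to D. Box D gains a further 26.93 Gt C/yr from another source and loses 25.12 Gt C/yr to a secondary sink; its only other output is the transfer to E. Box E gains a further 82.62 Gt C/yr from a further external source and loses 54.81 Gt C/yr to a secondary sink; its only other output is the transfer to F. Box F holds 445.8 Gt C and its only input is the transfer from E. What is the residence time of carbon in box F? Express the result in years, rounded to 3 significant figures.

Box A: F(A→B) = (89.72 + 44.05) − 35.09 = 98.680 Gt C/yr.
Box B: F(B→C) = (98.680 + 66.76) − 32.29 = 133.15 Gt C/yr.
Box C: F(C→D) = (133.15 + 76.40) − 89.07 = 120.48 Gt C/yr.
Box D: F(D→E) = (120.48 + 26.93) − 25.12 = 122.29 Gt C/yr.
Box E: F(E→F) = (122.29 + 82.62) − 54.81 = 150.10 Gt C/yr.
Box F throughput = its input = 150.10 Gt C/yr; τ = 445.8 / 150.10 = 2.970 yr.

2.97 yr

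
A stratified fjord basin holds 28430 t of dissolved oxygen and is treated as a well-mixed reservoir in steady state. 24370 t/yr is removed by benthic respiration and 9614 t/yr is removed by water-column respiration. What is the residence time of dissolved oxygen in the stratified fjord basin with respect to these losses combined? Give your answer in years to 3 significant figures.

0.837 yr

Total removal = 24370 + 9614 = 33984 t/yr.
τ = M / ΣF_out = 28430 / 33984 = 0.8366 yr.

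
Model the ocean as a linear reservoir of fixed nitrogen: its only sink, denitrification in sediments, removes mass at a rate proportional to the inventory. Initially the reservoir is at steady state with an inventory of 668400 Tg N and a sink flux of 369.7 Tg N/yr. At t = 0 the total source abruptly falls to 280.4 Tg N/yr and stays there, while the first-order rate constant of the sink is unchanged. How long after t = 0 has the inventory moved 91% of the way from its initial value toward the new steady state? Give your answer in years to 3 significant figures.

τ = M₀/F₀ = 668400/369.7 = 1808 yr.
The remaining gap fraction is e^(−t/τ); 91% covered ⇒ e^(−t/τ) = 0.0900.
t = −τ ln(0.0900) = 1808 × 2.408 = 4353 yr.

4350 yr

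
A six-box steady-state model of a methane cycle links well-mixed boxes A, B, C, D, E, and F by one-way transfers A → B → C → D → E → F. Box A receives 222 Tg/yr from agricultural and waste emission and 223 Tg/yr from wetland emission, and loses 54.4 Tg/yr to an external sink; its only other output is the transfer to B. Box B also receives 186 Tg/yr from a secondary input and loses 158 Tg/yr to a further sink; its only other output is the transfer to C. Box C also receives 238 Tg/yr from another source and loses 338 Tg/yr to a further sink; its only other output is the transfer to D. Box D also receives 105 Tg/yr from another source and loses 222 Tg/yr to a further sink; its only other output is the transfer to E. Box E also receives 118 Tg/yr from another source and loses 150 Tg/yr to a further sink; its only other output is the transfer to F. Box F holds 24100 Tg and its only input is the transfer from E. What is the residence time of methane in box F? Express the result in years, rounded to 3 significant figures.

142 yr

Box A: F(A→B) = (222 + 223) − 54.4 = 390.60 Tg/yr.
Box B: F(B→C) = (390.60 + 186) − 158 = 418.60 Tg/yr.
Box C: F(C→D) = (418.60 + 238) − 338 = 318.60 Tg/yr.
Box D: F(D→E) = (318.60 + 105) − 222 = 201.60 Tg/yr.
Box E: F(E→F) = (201.60 + 118) − 150 = 169.60 Tg/yr.
Box F throughput = its input = 169.60 Tg/yr; τ = 24100 / 169.60 = 142.1 yr.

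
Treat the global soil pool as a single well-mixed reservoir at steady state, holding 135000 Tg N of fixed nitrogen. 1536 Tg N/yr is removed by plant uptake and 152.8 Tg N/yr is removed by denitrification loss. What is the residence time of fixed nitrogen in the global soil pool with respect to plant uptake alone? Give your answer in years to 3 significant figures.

87.9 yr

Residence time with respect to a single sink: τ = M / F_sink.
τ = 135000 / 1536 = 87.89 yr.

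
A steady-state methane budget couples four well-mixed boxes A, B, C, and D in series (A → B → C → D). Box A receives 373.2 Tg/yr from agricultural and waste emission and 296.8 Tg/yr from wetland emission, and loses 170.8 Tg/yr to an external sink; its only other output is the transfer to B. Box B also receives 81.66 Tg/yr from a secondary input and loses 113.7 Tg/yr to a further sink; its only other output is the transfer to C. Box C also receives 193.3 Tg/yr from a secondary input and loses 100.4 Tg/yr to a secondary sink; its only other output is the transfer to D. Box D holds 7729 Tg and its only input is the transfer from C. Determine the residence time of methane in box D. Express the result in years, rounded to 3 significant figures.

13.8 yr

Box A: F(A→B) = (373.2 + 296.8) − 170.8 = 499.20 Tg/yr.
Box B: F(B→C) = (499.20 + 81.66) − 113.7 = 467.16 Tg/yr.
Box C: F(C→D) = (467.16 + 193.3) − 100.4 = 560.06 Tg/yr.
Box D throughput = its input = 560.06 Tg/yr; τ = 7729 / 560.06 = 13.80 yr.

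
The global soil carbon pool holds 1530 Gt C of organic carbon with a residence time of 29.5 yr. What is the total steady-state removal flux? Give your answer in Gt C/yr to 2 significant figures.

F = M / τ = 1530 / 29.5 = 51.86 Gt C/yr.

52 Gt C/yr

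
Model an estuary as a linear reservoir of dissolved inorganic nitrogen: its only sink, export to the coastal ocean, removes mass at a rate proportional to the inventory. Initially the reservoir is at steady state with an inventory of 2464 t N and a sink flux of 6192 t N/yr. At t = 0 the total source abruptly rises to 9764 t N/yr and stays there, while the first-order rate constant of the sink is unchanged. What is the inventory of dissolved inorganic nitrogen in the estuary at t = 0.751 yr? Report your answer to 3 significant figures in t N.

τ = M₀/F₀ = 2464/6192 = 0.3979 yr; rate constant k = 1/τ.
New steady state M_∞ = F₁/k = F₁·τ = 9764 × 0.3979 = 3885.4 t N.
M(t) = M_∞ + (M₀ − M_∞)·e^(−t/τ); t/τ = 0.751/0.3979 = 1.887, so e^(−t/τ) = 0.1515.
M(t) = 3885.4 − 1421 × 0.1515 = 3670.1 t N.

3670 t N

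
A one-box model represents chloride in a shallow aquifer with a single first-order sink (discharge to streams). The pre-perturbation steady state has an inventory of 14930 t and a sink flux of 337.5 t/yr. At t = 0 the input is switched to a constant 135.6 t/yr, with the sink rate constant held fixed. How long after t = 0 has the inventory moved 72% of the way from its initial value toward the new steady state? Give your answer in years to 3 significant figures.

56.3 yr

τ = M₀/F₀ = 14930/337.5 = 44.24 yr.
The remaining gap fraction is e^(−t/τ); 72% covered ⇒ e^(−t/τ) = 0.280.
t = −τ ln(0.280) = 44.24 × 1.273 = 56.31 yr.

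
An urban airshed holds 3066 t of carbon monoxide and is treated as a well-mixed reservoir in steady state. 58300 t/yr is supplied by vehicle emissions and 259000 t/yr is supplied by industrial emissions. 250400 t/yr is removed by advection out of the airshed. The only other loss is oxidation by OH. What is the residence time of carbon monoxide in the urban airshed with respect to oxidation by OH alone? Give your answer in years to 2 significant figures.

At steady state ΣF_in = ΣF_out.
ΣF_in = 58300 + 259000 = 317300 t/yr.
Oxidation by OH flux = ΣF_in − (250400) = 317300 − 250400 = 66900 t/yr.
τ = M / F = 3066 / 66900 = 0.04583 yr.

0.046 yr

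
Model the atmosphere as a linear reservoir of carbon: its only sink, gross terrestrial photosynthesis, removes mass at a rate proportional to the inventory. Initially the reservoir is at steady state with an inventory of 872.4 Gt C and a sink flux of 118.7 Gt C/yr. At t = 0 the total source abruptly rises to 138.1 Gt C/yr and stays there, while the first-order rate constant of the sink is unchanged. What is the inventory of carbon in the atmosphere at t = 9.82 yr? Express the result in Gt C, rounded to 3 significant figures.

978 Gt C

τ = M₀/F₀ = 872.4/118.7 = 7.350 yr; rate constant k = 1/τ.
New steady state M_∞ = F₁/k = F₁·τ = 138.1 × 7.350 = 1015.0 Gt C.
M(t) = M_∞ + (M₀ − M_∞)·e^(−t/τ); t/τ = 9.82/7.350 = 1.336, so e^(−t/τ) = 0.2629.
M(t) = 1015.0 − 142.6 × 0.2629 = 977.50 Gt C.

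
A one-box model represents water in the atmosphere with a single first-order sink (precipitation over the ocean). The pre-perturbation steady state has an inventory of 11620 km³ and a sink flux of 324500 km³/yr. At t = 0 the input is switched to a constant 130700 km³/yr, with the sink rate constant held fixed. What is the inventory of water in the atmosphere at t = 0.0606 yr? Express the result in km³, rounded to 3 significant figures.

5960 km³

The sink rate constant is k = F₀/M₀ = 324500/11620 = 27.93 yr⁻¹.
Solving dM/dt = F₁ − kM with M(0) = M₀ gives M(t) = F₁/k + (M₀ − F₁/k)·e^(−kt).
F₁/k = 130700/27.93 = 4680.2 km³; kt = 27.93 × 0.0606 = 1.692, e^(−kt) = 0.1841.
M(0.0606) = 4680.2 + (11620 − 4680.2) × 0.1841 = 4680.2 + 1278 = 5957.8 km³.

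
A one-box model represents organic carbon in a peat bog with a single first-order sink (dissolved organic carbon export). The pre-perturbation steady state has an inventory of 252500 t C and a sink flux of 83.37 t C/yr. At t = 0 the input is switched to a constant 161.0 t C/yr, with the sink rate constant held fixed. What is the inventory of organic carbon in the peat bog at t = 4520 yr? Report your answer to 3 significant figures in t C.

435000 t C

Residence time τ = M₀/F₀ = 3029 yr. The eventual steady state is M_∞ = M₀·(F₁/F₀) = 252500 × 161.0/83.37 = 487620 t C.
The anomaly ΔM(t) = M(t) − M_∞ decays as ΔM₀·e^(−t/τ) with ΔM₀ = 252500 − 487620 = −235100 t C.
At t = 4520 yr, e^(−t/τ) = e^(−1.492) = 0.2248, so ΔM = −52860 t C and M = 487620 − 52860 = 434750 t C.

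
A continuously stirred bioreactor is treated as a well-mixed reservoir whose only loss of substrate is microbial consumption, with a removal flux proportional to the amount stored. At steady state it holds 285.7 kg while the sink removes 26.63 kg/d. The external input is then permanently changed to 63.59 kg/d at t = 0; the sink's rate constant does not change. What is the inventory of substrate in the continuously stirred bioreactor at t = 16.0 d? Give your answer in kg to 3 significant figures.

593 kg

The sink rate constant is k = F₀/M₀ = 26.63/285.7 = 0.09321 d⁻¹.
Solving dM/dt = F₁ − kM with M(0) = M₀ gives M(t) = F₁/k + (M₀ − F₁/k)·e^(−kt).
F₁/k = 63.59/0.09321 = 682.23 kg; kt = 0.09321 × 16.0 = 1.491, e^(−kt) = 0.2251.
M(16.0) = 682.23 + (285.7 − 682.23) × 0.2251 = 682.23 − 89.25 = 592.98 kg.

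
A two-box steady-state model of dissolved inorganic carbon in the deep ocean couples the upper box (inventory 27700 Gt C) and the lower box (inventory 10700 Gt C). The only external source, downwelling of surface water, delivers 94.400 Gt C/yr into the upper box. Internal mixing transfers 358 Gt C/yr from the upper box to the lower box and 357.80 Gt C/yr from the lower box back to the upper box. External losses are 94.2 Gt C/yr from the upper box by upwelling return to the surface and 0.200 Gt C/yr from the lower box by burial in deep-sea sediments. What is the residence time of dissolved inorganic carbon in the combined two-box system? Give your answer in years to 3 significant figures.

407 yr

Treat the two boxes together as one reservoir: the mixing fluxes between them are internal recycling, so τ = ΣM / Σ(external losses).
M_total = 27700 + 10700 = 38400 Gt C.
ΣF_external_out = 94.2 + 0.200 = 94.400 Gt C/yr.
τ = M_total / ΣF_ext = 38400 / 94.400 = 406.8 yr.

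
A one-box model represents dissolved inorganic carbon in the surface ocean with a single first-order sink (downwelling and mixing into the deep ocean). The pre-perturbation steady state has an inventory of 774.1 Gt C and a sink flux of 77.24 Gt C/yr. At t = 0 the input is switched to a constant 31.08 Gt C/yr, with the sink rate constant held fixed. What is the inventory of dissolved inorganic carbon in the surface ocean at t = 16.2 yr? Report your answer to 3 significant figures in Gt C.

403 Gt C

The sink rate constant is k = F₀/M₀ = 77.24/774.1 = 0.09978 yr⁻¹.
Solving dM/dt = F₁ − kM with M(0) = M₀ gives M(t) = F₁/k + (M₀ − F₁/k)·e^(−kt).
F₁/k = 31.08/0.09978 = 311.48 Gt C; kt = 0.09978 × 16.2 = 1.616, e^(−kt) = 0.1986.
M(16.2) = 311.48 + (774.1 − 311.48) × 0.1986 = 311.48 + 91.88 = 403.36 Gt C.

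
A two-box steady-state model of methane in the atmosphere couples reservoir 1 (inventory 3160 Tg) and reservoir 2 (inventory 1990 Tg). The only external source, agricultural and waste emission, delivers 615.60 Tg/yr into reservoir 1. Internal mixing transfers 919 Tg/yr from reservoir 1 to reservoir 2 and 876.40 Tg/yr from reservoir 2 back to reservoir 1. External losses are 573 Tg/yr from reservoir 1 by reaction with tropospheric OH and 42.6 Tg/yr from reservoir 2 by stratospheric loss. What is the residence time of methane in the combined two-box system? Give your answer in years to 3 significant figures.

Residence time in the combined system uses the total inventory and the total *external* removal — internal exchanges between the two boxes cancel.
M_total = 3160 + 1990 = 5150.0 Tg.
ΣF_external_out = 573 + 42.6 = 615.60 Tg/yr.
τ = M_total / ΣF_ext = 5150.0 / 615.60 = 8.366 yr.

8.37 yr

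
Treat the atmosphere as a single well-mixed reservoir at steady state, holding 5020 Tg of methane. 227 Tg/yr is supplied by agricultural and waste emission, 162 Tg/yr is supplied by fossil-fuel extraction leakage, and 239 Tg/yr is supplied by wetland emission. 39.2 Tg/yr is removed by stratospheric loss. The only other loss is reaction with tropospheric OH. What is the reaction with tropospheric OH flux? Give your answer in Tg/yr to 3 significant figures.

589 Tg/yr

At steady state ΣF_in = ΣF_out.
ΣF_in = 227 + 162 + 239 = 628.00 Tg/yr.
Reaction with tropospheric OH flux = ΣF_in − (39.2) = 628.00 − 39.20 = 588.8 Tg/yr.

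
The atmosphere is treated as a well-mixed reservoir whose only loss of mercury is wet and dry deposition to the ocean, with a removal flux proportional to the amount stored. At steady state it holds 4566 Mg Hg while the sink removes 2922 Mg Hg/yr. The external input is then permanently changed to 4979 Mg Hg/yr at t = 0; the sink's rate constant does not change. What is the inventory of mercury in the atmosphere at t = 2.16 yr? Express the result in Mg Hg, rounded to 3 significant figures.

τ = M₀/F₀ = 4566/2922 = 1.563 yr; rate constant k = 1/τ.
New steady state M_∞ = F₁/k = F₁·τ = 4979 × 1.563 = 7780.3 Mg Hg.
M(t) = M_∞ + (M₀ − M_∞)·e^(−t/τ); t/τ = 2.16/1.563 = 1.382, so e^(−t/τ) = 0.2510.
M(t) = 7780.3 − 3214 × 0.2510 = 6973.5 Mg Hg.

6970 Mg Hg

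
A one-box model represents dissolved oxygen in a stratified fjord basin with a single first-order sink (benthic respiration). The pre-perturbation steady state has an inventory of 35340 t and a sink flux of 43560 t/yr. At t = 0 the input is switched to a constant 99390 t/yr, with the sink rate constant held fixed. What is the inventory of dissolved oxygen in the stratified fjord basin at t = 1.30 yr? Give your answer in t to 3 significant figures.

71500 t

The sink rate constant is k = F₀/M₀ = 43560/35340 = 1.233 yr⁻¹.
Solving dM/dt = F₁ − kM with M(0) = M₀ gives M(t) = F₁/k + (M₀ − F₁/k)·e^(−kt).
F₁/k = 99390/1.233 = 80635 t; kt = 1.233 × 1.30 = 1.602, e^(−kt) = 0.2014.
M(1.30) = 80635 + (35340 − 80635) × 0.2014 = 80635 − 9123 = 71511 t.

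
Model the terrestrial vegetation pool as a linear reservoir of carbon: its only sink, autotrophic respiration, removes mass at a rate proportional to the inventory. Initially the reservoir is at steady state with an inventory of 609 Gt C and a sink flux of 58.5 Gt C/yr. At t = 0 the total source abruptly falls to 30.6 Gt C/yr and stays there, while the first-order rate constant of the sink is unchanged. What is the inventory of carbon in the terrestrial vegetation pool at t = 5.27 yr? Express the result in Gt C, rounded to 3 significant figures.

The sink rate constant is k = F₀/M₀ = 58.5/609 = 0.09606 yr⁻¹.
Solving dM/dt = F₁ − kM with M(0) = M₀ gives M(t) = F₁/k + (M₀ − F₁/k)·e^(−kt).
F₁/k = 30.6/0.09606 = 318.55 Gt C; kt = 0.09606 × 5.27 = 0.5062, e^(−kt) = 0.6028.
M(5.27) = 318.55 + (609 − 318.55) × 0.6028 = 318.55 + 175.1 = 493.62 Gt C.

494 Gt C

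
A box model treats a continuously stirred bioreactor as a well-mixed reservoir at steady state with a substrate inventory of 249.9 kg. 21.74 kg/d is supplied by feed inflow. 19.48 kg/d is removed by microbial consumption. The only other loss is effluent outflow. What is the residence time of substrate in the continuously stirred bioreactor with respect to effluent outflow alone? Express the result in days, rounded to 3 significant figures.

At steady state ΣF_in = ΣF_out.
ΣF_in = 21.740 kg/d.
Effluent outflow flux = ΣF_in − (19.48) = 21.740 − 19.48 = 2.260 kg/d.
τ = M / F = 249.9 / 2.260 = 110.6 d.

111 d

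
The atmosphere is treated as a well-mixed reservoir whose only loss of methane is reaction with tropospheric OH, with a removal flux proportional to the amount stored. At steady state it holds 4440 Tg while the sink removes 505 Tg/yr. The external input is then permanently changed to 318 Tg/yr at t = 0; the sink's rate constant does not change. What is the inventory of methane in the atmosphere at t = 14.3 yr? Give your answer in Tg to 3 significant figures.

τ = M₀/F₀ = 4440/505 = 8.792 yr; rate constant k = 1/τ.
New steady state M_∞ = F₁/k = F₁·τ = 318 × 8.792 = 2795.9 Tg.
M(t) = M_∞ + (M₀ − M_∞)·e^(−t/τ); t/τ = 14.3/8.792 = 1.626, so e^(−t/τ) = 0.1966.
M(t) = 2795.9 + 1644 × 0.1966 = 3119.2 Tg.

3120 Tg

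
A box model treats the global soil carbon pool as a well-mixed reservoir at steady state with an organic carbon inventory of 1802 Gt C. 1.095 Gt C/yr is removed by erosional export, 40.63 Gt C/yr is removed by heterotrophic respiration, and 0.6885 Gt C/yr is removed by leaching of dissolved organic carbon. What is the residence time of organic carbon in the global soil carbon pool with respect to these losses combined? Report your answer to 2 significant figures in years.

Total removal = 1.095 + 40.63 + 0.6885 = 42.413 Gt C/yr.
τ = M / ΣF_out = 1802 / 42.413 = 42.49 yr.

42 yr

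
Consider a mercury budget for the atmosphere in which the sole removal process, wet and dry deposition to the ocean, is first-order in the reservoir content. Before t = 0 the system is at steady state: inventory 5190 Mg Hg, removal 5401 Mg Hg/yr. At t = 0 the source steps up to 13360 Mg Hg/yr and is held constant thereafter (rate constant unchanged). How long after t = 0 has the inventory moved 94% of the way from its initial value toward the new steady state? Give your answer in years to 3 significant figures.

2.70 yr

τ = M₀/F₀ = 5190/5401 = 0.9609 yr.
The remaining gap fraction is e^(−t/τ); 94% covered ⇒ e^(−t/τ) = 0.0600.
t = −τ ln(0.0600) = 0.9609 × 2.813 = 2.703 yr.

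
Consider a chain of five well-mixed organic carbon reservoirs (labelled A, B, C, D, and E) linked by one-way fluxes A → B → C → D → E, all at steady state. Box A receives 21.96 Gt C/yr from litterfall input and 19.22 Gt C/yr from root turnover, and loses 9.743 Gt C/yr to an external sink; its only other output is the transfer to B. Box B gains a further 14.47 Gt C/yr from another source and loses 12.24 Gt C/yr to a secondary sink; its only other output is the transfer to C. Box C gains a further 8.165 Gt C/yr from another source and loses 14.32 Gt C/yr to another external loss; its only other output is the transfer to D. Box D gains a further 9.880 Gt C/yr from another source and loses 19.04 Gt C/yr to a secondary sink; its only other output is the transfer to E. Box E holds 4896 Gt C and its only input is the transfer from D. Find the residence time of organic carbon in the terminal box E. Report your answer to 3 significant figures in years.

267 yr

Box A: F(A→B) = (21.96 + 19.22) − 9.743 = 31.437 Gt C/yr.
Box B: F(B→C) = (31.437 + 14.47) − 12.24 = 33.667 Gt C/yr.
Box C: F(C→D) = (33.667 + 8.165) − 14.32 = 27.512 Gt C/yr.
Box D: F(D→E) = (27.512 + 9.880) − 19.04 = 18.352 Gt C/yr.
Box E throughput = its input = 18.352 Gt C/yr; τ = 4896 / 18.352 = 266.8 yr.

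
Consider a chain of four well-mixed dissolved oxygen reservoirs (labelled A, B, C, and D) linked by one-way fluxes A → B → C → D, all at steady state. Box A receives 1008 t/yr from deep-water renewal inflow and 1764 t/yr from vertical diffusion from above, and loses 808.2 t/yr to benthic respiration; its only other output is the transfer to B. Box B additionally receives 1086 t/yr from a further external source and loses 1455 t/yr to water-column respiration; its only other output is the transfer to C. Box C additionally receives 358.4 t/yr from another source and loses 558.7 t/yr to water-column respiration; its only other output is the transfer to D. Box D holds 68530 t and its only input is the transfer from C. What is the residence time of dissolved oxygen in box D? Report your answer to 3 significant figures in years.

Box A: F(A→B) = (1008 + 1764) − 808.2 = 1963.8 t/yr.
Box B: F(B→C) = (1963.8 + 1086) − 1455 = 1594.8 t/yr.
Box C: F(C→D) = (1594.8 + 358.4) − 558.7 = 1394.5 t/yr.
Box D throughput = its input = 1394.5 t/yr; τ = 68530 / 1394.5 = 49.14 yr.

49.1 yr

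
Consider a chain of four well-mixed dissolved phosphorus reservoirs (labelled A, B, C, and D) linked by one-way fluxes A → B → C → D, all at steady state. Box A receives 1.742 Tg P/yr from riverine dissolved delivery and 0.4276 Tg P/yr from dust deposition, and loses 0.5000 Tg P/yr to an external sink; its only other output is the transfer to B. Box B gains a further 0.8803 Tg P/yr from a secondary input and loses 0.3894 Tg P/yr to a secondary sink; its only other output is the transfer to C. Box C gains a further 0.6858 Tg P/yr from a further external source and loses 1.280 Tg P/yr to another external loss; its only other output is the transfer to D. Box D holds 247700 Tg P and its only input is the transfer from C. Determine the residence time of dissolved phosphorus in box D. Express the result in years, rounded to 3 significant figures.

158000 yr

Box A: F(A→B) = (1.742 + 0.4276) − 0.5000 = 1.6696 Tg P/yr.
Box B: F(B→C) = (1.6696 + 0.8803) − 0.3894 = 2.1605 Tg P/yr.
Box C: F(C→D) = (2.1605 + 0.6858) − 1.280 = 1.5663 Tg P/yr.
Box D throughput = its input = 1.5663 Tg P/yr; τ = 247700 / 1.5663 = 158100 yr.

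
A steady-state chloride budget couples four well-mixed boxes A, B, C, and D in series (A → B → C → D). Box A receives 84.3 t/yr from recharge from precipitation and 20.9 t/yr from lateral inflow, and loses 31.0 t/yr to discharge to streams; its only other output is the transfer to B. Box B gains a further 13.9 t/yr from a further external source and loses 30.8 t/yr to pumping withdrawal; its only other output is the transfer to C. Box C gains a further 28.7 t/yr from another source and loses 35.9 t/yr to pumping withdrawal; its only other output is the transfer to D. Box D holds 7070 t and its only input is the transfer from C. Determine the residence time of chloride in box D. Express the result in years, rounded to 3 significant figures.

141 yr

Box A: F(A→B) = (84.3 + 20.9) − 31.0 = 74.200 t/yr.
Box B: F(B→C) = (74.200 + 13.9) − 30.8 = 57.300 t/yr.
Box C: F(C→D) = (57.300 + 28.7) − 35.9 = 50.100 t/yr.
Box D throughput = its input = 50.100 t/yr; τ = 7070 / 50.100 = 141.1 yr.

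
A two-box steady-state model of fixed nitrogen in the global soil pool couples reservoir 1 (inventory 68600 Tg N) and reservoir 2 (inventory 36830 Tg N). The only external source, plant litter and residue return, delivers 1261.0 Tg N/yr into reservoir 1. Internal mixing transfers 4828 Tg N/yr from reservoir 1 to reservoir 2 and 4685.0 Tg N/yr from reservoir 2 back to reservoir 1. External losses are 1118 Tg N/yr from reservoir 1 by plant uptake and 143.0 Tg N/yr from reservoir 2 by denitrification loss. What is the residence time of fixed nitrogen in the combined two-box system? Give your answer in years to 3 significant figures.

83.6 yr

For the system as a whole, the A↔B exchange is internal and contributes nothing to the throughput; only the external sinks remove mass.
M_total = 68600 + 36830 = 105430 Tg N.
ΣF_external_out = 1118 + 143.0 = 1261.0 Tg N/yr.
τ = M_total / ΣF_ext = 105430 / 1261.0 = 83.61 yr.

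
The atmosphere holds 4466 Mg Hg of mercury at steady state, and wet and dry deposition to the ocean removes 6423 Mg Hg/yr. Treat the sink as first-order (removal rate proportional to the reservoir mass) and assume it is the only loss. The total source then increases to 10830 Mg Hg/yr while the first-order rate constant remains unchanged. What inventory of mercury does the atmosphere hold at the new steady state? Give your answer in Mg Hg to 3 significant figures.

Rate constant k = F/M = 6423 / 4466 = 1.438 yr⁻¹.
At the new steady state, source = k·M_new ⇒ M_new = 10830 / 1.438 = 7530 Mg Hg.
(Equivalently M_new = M × F_new/F_old = 4466 × 10830/6423.)

7530 Mg Hg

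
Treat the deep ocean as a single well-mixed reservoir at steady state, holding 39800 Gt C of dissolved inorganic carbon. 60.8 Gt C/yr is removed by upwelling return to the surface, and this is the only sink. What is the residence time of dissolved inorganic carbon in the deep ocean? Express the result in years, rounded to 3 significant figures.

τ = M / F = 39800 / 60.8 = 654.6 yr.

655 yr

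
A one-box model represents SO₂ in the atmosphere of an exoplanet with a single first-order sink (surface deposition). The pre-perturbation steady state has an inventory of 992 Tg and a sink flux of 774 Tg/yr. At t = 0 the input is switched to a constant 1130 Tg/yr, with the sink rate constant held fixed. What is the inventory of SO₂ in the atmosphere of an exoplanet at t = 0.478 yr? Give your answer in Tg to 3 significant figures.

1130 Tg

τ = M₀/F₀ = 992/774 = 1.282 yr; rate constant k = 1/τ.
New steady state M_∞ = F₁/k = F₁·τ = 1130 × 1.282 = 1448.3 Tg.
M(t) = M_∞ + (M₀ − M_∞)·e^(−t/τ); t/τ = 0.478/1.282 = 0.3730, so e^(−t/τ) = 0.6887.
M(t) = 1448.3 − 456.3 × 0.6887 = 1134.0 Tg.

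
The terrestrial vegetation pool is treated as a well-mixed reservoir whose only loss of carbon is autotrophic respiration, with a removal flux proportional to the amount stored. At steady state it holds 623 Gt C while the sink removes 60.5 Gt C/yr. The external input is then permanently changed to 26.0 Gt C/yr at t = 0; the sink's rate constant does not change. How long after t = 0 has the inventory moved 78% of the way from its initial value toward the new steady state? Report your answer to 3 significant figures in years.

τ = M₀/F₀ = 623/60.5 = 10.30 yr.
The remaining gap fraction is e^(−t/τ); 78% covered ⇒ e^(−t/τ) = 0.220.
t = −τ ln(0.220) = 10.30 × 1.514 = 15.59 yr.

15.6 yr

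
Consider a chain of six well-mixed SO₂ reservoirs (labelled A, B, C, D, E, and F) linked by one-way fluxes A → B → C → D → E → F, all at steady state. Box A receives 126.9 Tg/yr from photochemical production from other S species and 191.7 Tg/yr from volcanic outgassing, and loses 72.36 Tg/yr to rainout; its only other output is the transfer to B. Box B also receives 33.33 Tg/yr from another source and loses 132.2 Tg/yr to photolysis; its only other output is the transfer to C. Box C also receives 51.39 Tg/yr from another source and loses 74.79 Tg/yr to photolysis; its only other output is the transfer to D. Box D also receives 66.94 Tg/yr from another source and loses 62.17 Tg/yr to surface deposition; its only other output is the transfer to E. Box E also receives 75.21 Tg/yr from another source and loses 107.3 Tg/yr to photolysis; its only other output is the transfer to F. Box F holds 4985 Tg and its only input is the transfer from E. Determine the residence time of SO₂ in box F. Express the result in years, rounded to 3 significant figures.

51.6 yr

Box A: F(A→B) = (126.9 + 191.7) − 72.36 = 246.24 Tg/yr.
Box B: F(B→C) = (246.24 + 33.33) − 132.2 = 147.37 Tg/yr.
Box C: F(C→D) = (147.37 + 51.39) − 74.79 = 123.97 Tg/yr.
Box D: F(D→E) = (123.97 + 66.94) − 62.17 = 128.74 Tg/yr.
Box E: F(E→F) = (128.74 + 75.21) − 107.3 = 96.650 Tg/yr.
Box F throughput = its input = 96.650 Tg/yr; τ = 4985 / 96.650 = 51.58 yr.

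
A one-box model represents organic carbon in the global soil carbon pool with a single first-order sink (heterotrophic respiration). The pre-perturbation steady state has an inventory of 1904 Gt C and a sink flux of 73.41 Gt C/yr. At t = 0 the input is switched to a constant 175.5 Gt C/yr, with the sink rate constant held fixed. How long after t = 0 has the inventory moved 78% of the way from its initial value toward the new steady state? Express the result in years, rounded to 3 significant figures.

τ = M₀/F₀ = 1904/73.41 = 25.94 yr.
The remaining gap fraction is e^(−t/τ); 78% covered ⇒ e^(−t/τ) = 0.220.
t = −τ ln(0.220) = 25.94 × 1.514 = 39.27 yr.

39.3 yr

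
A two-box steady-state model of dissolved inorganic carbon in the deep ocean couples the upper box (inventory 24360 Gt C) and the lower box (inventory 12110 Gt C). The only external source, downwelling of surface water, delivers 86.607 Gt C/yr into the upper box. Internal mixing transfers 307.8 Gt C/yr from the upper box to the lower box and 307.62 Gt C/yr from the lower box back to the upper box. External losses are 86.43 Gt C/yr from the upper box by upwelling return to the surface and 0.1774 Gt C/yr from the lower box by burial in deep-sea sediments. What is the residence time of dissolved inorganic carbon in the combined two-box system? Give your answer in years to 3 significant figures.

421 yr

For the system as a whole, the A↔B exchange is internal and contributes nothing to the throughput; only the external sinks remove mass.
M_total = 24360 + 12110 = 36470 Gt C.
ΣF_external_out = 86.43 + 0.1774 = 86.607 Gt C/yr.
τ = M_total / ΣF_ext = 36470 / 86.607 = 421.1 yr.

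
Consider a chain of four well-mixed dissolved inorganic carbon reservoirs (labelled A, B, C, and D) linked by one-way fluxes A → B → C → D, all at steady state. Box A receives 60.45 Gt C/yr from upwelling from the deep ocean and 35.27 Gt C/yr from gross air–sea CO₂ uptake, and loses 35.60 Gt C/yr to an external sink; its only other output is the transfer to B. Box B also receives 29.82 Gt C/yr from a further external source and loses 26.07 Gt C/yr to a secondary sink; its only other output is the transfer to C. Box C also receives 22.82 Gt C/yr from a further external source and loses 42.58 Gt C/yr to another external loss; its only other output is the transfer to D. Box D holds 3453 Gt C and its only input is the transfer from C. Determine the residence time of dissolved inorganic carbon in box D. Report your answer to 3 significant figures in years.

Box A: F(A→B) = (60.45 + 35.27) − 35.60 = 60.120 Gt C/yr.
Box B: F(B→C) = (60.120 + 29.82) − 26.07 = 63.870 Gt C/yr.
Box C: F(C→D) = (63.870 + 22.82) − 42.58 = 44.110 Gt C/yr.
Box D throughput = its input = 44.110 Gt C/yr; τ = 3453 / 44.110 = 78.28 yr.

78.3 yr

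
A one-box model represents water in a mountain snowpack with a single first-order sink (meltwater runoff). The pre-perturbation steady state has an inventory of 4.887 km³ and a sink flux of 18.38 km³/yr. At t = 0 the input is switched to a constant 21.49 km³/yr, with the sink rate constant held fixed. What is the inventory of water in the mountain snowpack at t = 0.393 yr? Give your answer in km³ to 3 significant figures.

5.53 km³

τ = M₀/F₀ = 4.887/18.38 = 0.2659 yr; rate constant k = 1/τ.
New steady state M_∞ = F₁/k = F₁·τ = 21.49 × 0.2659 = 5.7139 km³.
M(t) = M_∞ + (M₀ − M_∞)·e^(−t/τ); t/τ = 0.393/0.2659 = 1.478, so e^(−t/τ) = 0.2281.
M(t) = 5.7139 − 0.8269 × 0.2281 = 5.5253 km³.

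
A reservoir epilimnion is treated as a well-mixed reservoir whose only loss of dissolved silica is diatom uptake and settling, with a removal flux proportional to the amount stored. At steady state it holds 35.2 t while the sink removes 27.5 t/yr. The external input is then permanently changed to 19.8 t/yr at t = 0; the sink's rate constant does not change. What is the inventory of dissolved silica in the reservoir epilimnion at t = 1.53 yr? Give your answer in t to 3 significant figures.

Residence time τ = M₀/F₀ = 1.280 yr. The eventual steady state is M_∞ = M₀·(F₁/F₀) = 35.2 × 19.8/27.5 = 25.344 t.
The anomaly ΔM(t) = M(t) − M_∞ decays as ΔM₀·e^(−t/τ) with ΔM₀ = 35.2 − 25.344 = 9.856 t.
At t = 1.53 yr, e^(−t/τ) = e^(−1.195) = 0.3026, so ΔM = 2.983 t and M = 25.344 + 2.983 = 28.327 t.

28.3 t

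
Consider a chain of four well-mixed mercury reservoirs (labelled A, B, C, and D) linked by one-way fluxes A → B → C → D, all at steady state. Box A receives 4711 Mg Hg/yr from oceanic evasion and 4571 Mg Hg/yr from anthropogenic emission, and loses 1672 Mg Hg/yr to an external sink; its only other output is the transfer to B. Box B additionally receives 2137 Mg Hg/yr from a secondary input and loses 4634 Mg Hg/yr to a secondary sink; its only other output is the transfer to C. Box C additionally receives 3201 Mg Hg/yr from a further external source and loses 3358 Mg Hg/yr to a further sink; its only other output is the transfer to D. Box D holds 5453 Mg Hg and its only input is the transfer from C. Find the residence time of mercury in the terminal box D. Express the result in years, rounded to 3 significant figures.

1.10 yr

Box A: F(A→B) = (4711 + 4571) − 1672 = 7610.0 Mg Hg/yr.
Box B: F(B→C) = (7610.0 + 2137) − 4634 = 5113.0 Mg Hg/yr.
Box C: F(C→D) = (5113.0 + 3201) − 3358 = 4956.0 Mg Hg/yr.
Box D throughput = its input = 4956.0 Mg Hg/yr; τ = 5453 / 4956.0 = 1.100 yr.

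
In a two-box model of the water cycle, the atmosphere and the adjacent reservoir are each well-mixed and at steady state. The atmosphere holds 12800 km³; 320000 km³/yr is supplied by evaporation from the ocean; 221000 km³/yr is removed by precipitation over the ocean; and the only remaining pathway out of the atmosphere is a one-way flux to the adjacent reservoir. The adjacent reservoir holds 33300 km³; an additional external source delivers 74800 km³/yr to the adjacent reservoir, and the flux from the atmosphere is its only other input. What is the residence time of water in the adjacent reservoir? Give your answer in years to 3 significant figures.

Balance the atmosphere: ΣF_in = 320000 km³/yr.
Flux to the adjacent reservoir = ΣF_in − (221000) = 99000 km³/yr.
Total input to the adjacent reservoir = 99000 + 74800 = 173800 km³/yr; at steady state this equals its total output.
τ = M / F = 33300 / 173800 = 0.1916 yr.

0.192 yr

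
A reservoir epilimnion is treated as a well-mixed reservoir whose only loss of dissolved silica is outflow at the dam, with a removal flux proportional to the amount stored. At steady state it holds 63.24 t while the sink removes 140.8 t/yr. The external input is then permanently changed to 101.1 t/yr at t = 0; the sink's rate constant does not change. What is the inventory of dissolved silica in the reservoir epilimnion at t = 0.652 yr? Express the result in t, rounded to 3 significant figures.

49.6 t

Residence time τ = M₀/F₀ = 0.4491 yr. The eventual steady state is M_∞ = M₀·(F₁/F₀) = 63.24 × 101.1/140.8 = 45.409 t.
The anomaly ΔM(t) = M(t) − M_∞ decays as ΔM₀·e^(−t/τ) with ΔM₀ = 63.24 − 45.409 = 17.83 t.
At t = 0.652 yr, e^(−t/τ) = e^(−1.452) = 0.2342, so ΔM = 4.176 t and M = 45.409 + 4.176 = 49.585 t.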